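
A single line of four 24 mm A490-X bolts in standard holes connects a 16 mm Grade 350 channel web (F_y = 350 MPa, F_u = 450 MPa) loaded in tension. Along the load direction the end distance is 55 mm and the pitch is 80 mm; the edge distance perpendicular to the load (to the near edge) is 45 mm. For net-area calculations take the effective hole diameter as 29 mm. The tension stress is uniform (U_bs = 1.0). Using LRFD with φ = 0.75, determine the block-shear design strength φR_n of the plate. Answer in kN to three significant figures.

Shear plane L_v = 55 + 3·80 = 295 mm; A_gv = 295 × 16 = 4720 mm².
A_nv = (295 − 3.5·29) × 16 = 3096 mm².
A_nt = (45 − 0.5·29) × 16 = 488 mm².
0.6 F_u A_nv = 835.9 kN; 0.6 F_y A_gv = 991.2 kN → shear rupture governs the shear term.
R_n = 835.9 + 1.0 × 450 × 488 / 1000 = 1056 kN.
Design strength φR_n = 0.75 × 1056 = 792 kN.

792 kN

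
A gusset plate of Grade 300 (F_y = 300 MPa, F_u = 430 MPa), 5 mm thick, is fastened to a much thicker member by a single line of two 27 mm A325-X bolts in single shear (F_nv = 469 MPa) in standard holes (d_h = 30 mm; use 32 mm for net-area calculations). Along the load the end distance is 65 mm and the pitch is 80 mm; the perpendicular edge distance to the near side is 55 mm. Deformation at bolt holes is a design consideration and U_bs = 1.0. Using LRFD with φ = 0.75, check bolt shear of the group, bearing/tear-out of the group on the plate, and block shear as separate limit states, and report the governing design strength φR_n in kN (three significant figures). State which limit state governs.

Bolt shear: A_b = π·27²/4 = 572.6 mm²; R_n = 469 × 572.6 × 2 × 1 / 1000 = 537.1 kN → 0.75 × 537.1 = 403 kN.
Bearing: edge l_c = 50, r_n = 129 kN; interior l_c = 50, r_n = 129 kN; R_n = 129 + 1·129 = 258 kN → 194 kN.
Block shear: A_gv = 725, A_nv = 485, A_nt = 195 mm²; R_n = min(0.6F_uA_nv, 0.6F_yA_gv) + U_bs·F_u·A_nt = 209 kN → 157 kN.
Block shear governs: 157 kN.

157 kN (block shear governs)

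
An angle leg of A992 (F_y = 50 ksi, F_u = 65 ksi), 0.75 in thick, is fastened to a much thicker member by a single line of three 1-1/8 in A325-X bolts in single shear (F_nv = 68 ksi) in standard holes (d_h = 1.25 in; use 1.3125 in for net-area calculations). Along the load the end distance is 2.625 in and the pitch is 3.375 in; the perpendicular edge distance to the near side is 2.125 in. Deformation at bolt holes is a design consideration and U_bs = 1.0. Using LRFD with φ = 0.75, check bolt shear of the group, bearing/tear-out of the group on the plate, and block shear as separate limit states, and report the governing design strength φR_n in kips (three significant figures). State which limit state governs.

152 kips (bolt shear governs)

Bolt shear: A_b = π·1.125²/4 = 0.994 in²; R_n = 68 × 0.994 × 3 × 1 = 202.8 kips → 0.75 × 202.8 = 152 kips.
Bearing: edge l_c = 2, r_n = 117 kips; interior l_c = 2.125, r_n = 124.3 kips; R_n = 117 + 2·124.3 = 365.6 kips → 274 kips.
Block shear: A_gv = 7.031, A_nv = 4.57, A_nt = 1.102 in²; R_n = min(0.6F_uA_nv, 0.6F_yA_gv) + U_bs·F_u·A_nt = 249.8 kips → 187 kips.
Bolt shear governs: 152 kips.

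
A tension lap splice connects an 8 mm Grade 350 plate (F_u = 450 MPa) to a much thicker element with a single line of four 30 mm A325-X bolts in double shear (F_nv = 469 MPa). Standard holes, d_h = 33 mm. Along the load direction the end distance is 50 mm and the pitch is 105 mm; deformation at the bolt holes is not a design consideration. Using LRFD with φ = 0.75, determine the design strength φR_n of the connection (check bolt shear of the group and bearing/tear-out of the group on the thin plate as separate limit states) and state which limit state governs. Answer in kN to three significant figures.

Bolt shear: A_b = π·30²/4 = 706.9 mm²; R_n = 469 × 706.9 × 4 × 2 / 1000 = 2652 kN → 0.75 × 2652 = 1990 kN.
Bearing (1.5 l_c t F_u ≤ 3.0 d t F_u): upper limit = 3.0·30·8·450 / 1000 = 324 kN.
  Edge l_c = 50 − 33/2 = 33.5 → r_n = 180.9 kN; interior l_c = 105 − 33 = 72 → r_n = 324 kN.
  R_n,bearing = 1·180.9 + 3·324 = 1153 kN → 0.75 × 1153 = 865 kN.
Bearing governs: 865 kN.

865 kN (bearing governs)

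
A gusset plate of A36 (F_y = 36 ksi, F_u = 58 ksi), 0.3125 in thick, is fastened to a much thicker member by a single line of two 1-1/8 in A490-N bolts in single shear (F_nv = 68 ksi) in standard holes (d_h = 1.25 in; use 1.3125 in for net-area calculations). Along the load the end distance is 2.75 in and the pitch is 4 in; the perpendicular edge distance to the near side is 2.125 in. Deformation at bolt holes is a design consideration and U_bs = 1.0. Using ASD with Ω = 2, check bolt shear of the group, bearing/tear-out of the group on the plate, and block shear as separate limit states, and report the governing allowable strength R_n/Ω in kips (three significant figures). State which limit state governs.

36.1 kips (block shear governs)

Bolt shear: A_b = π·1.125²/4 = 0.994 in²; R_n = 68 × 0.994 × 2 × 1 = 135.2 kips → 135.2 / 2 = 67.6 kips.
Bearing: edge l_c = 2.125, r_n = 46.22 kips; interior l_c = 2.75, r_n = 48.94 kips; R_n = 46.22 + 1·48.94 = 95.16 kips → 47.6 kips.
Block shear: A_gv = 2.109, A_nv = 1.494, A_nt = 0.459 in²; R_n = min(0.6F_uA_nv, 0.6F_yA_gv) + U_bs·F_u·A_nt = 72.18 kips → 36.1 kips.
Block shear governs: 36.1 kips.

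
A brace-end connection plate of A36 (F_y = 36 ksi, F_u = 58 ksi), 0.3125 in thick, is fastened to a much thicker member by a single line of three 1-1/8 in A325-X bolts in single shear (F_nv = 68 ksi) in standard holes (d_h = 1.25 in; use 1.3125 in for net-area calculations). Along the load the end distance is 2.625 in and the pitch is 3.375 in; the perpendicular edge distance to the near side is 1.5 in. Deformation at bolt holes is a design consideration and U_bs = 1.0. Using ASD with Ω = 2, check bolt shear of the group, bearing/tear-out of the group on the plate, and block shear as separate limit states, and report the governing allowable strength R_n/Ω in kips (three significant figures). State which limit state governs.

39.3 kips (block shear governs)

Bolt shear: A_b = π·1.125²/4 = 0.994 in²; R_n = 68 × 0.994 × 3 × 1 = 202.8 kips → 202.8 / 2 = 101 kips.
Bearing: edge l_c = 2, r_n = 43.5 kips; interior l_c = 2.125, r_n = 46.22 kips; R_n = 43.5 + 2·46.22 = 135.9 kips → 68 kips.
Block shear: A_gv = 2.93, A_nv = 1.904, A_nt = 0.2637 in²; R_n = min(0.6F_uA_nv, 0.6F_yA_gv) + U_bs·F_u·A_nt = 78.57 kips → 39.3 kips.
Block shear governs: 39.3 kips.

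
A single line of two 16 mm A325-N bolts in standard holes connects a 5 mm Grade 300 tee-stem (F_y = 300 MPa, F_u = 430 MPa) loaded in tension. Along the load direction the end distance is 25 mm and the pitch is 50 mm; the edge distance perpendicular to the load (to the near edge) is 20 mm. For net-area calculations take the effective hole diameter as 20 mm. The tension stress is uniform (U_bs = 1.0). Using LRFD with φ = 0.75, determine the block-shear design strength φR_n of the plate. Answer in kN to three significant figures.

59.7 kN

Shear plane L_v = 25 + 1·50 = 75 mm; A_gv = 75 × 5 = 375 mm².
A_nv = (75 − 1.5·20) × 5 = 225 mm².
A_nt = (20 − 0.5·20) × 5 = 50 mm².
0.6 F_u A_nv = 58.05 kN; 0.6 F_y A_gv = 67.5 kN → shear rupture governs the shear term.
R_n = 58.05 + 1.0 × 430 × 50 / 1000 = 79.55 kN.
Design strength φR_n = 0.75 × 79.55 = 59.7 kN.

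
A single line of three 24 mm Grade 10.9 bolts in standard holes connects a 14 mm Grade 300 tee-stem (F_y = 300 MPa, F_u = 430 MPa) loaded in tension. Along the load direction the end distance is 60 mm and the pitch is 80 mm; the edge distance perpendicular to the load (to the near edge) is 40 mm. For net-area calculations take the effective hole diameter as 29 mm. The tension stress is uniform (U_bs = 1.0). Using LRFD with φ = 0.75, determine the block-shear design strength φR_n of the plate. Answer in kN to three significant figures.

Shear plane L_v = 60 + 2·80 = 220 mm; A_gv = 220 × 14 = 3080 mm².
A_nv = (220 − 2.5·29) × 14 = 2065 mm².
A_nt = (40 − 0.5·29) × 14 = 357 mm².
0.6 F_u A_nv = 532.8 kN; 0.6 F_y A_gv = 554.4 kN → shear rupture governs the shear term.
R_n = 532.8 + 1.0 × 430 × 357 / 1000 = 686.3 kN.
Design strength φR_n = 0.75 × 686.3 = 515 kN.

515 kN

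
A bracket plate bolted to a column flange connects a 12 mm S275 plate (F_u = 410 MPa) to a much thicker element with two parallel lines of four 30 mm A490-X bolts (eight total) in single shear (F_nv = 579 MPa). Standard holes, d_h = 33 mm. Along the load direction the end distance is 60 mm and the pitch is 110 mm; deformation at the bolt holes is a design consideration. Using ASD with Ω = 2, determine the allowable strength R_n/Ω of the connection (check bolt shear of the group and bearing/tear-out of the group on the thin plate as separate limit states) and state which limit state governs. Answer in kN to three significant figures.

1320 kN (bearing governs)

Bolt shear: A_b = π·30²/4 = 706.9 mm²; R_n = 579 × 706.9 × 8 × 1 / 1000 = 3274 kN → 3274 / 2 = 1640 kN.
Bearing (1.2 l_c t F_u ≤ 2.4 d t F_u): upper limit = 2.4·30·12·410 / 1000 = 354.2 kN.
  Edge l_c = 60 − 33/2 = 43.5 → r_n = 256.8 kN; interior l_c = 110 − 33 = 77 → r_n = 354.2 kN.
  R_n,bearing = 2·256.8 + 6·354.2 = 2639 kN → 2639 / 2 = 1320 kN.
Bearing governs: 1320 kN.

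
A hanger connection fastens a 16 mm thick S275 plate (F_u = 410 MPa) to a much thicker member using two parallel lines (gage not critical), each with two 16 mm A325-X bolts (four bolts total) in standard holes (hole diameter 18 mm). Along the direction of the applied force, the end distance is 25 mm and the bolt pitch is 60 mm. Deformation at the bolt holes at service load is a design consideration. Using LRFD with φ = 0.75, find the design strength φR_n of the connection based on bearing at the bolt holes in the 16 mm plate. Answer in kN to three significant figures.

567 kN

Per bolt r_n = 1.2 l_c t F_u ≤ 2.4 d t F_u; upper limit = 2.4 × 16 × 16 × 410 / 1000 = 251.9 kN.
Edge bolt: l_c = 25 − 18/2 = 16 mm → 1.2 × 16 × 16 × 410 / 1000 = 126 → r_n = 126 kN.
Interior bolts: l_c = 60 − 18 = 42 mm → 1.2 × 42 × 16 × 410 / 1000 = 330.6 → r_n = 251.9 kN.
R_n = 2 × 126 + 2 × 251.9 = 755.7 kN.
Design strength φR_n = 0.75 × 755.7 = 567 kN.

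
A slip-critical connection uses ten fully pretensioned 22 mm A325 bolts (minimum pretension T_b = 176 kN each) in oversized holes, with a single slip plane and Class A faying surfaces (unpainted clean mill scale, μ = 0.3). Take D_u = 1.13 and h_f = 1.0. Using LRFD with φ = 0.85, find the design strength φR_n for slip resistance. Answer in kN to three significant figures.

507 kN

R_n = μ · D_u · h_f · T_b · n_s · n_b = 0.3 × 1.13 × 1.0 × 176 × 1 × 10 = 596.6 kN.
Design strength φR_n = 0.85 × 596.6 = 507 kN.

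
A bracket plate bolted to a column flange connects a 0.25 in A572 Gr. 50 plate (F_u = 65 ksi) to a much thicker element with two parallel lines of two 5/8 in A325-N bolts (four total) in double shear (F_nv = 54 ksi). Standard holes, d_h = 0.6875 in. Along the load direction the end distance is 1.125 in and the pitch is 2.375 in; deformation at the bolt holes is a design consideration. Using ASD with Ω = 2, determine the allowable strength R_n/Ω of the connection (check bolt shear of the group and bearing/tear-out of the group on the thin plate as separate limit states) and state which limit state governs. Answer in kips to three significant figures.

Bolt shear: A_b = π·0.625²/4 = 0.3068 in²; R_n = 54 × 0.3068 × 4 × 2 = 132.5 kips → 132.5 / 2 = 66.3 kips.
Bearing (1.2 l_c t F_u ≤ 2.4 d t F_u): upper limit = 2.4·0.625·0.25·65 = 24.38 kips.
  Edge l_c = 1.125 − 0.6875/2 = 0.7812 → r_n = 15.23 kips; interior l_c = 2.375 − 0.6875 = 1.688 → r_n = 24.38 kips.
  R_n,bearing = 2·15.23 + 2·24.38 = 79.22 kips → 79.22 / 2 = 39.6 kips.
Bearing governs: 39.6 kips.

39.6 kips (bearing governs)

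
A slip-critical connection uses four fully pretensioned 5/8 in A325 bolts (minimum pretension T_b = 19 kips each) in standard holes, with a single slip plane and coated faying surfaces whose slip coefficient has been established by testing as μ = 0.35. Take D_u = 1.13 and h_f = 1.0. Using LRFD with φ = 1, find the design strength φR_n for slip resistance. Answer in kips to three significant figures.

30.1 kips

R_n = μ · D_u · h_f · T_b · n_s · n_b = 0.35 × 1.13 × 1.0 × 19 × 1 × 4 = 30.06 kips.
Design strength φR_n = 1 × 30.06 = 30.1 kips.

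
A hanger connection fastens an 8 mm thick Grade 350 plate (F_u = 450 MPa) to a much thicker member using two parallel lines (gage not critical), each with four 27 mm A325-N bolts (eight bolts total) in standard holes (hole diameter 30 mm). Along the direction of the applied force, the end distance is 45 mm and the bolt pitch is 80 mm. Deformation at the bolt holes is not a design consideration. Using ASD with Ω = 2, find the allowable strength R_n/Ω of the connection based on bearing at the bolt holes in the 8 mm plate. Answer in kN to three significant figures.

972 kN

Per bolt r_n = 1.5 l_c t F_u ≤ 3.0 d t F_u; upper limit = 3.0 × 27 × 8 × 450 / 1000 = 291.6 kN.
Edge bolt: l_c = 45 − 30/2 = 30 mm → 1.5 × 30 × 8 × 450 / 1000 = 162 → r_n = 162 kN.
Interior bolts: l_c = 80 − 30 = 50 mm → 1.5 × 50 × 8 × 450 / 1000 = 270 → r_n = 270 kN.
R_n = 2 × 162 + 6 × 270 = 1944 kN.
Allowable strength R_n/Ω = 1944 / 2 = 972 kN.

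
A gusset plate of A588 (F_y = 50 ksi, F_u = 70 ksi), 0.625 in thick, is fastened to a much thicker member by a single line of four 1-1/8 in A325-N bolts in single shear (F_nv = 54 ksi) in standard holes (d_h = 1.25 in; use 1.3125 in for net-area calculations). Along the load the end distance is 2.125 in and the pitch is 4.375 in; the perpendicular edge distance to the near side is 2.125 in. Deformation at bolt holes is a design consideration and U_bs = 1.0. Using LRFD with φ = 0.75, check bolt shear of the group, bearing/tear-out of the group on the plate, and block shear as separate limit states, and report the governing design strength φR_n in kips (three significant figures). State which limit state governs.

Bolt shear: A_b = π·1.125²/4 = 0.994 in²; R_n = 54 × 0.994 × 4 × 1 = 214.7 kips → 0.75 × 214.7 = 161 kips.
Bearing: edge l_c = 1.5, r_n = 78.75 kips; interior l_c = 3.125, r_n = 118.1 kips; R_n = 78.75 + 3·118.1 = 433.1 kips → 325 kips.
Block shear: A_gv = 9.531, A_nv = 6.66, A_nt = 0.918 in²; R_n = min(0.6F_uA_nv, 0.6F_yA_gv) + U_bs·F_u·A_nt = 344 kips → 258 kips.
Bolt shear governs: 161 kips.

161 kips (bolt shear governs)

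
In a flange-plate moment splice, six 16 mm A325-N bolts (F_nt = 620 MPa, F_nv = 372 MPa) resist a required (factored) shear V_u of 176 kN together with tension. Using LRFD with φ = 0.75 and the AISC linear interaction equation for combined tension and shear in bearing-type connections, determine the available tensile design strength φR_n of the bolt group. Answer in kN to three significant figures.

A_b = π·16²/4 = 201.1 mm²; f_rv = 176 × 1000 / (6 × 201.1) = 145.9 MPa.
F'_nt = 1.3 F_nt − (F_nt / φF_nv) f_rv = 1.3·620 − (620/(0.75·372))·145.9 = 481.8 MPa, capped at F_nt → F'_nt = 481.8 MPa.
R_n = F'_nt · A_b · n = 481.8 × 201.1 × 6 / 1000 = 581.2 kN.
Design strength φR_n = 0.75 × 581.2 = 436 kN.

436 kN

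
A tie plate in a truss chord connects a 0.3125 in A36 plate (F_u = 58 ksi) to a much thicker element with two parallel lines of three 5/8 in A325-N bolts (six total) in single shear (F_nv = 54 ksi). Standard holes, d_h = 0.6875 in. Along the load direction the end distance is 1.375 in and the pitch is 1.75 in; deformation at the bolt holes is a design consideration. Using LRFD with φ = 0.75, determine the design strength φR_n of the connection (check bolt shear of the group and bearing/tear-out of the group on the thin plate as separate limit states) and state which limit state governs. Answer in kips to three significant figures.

Bolt shear: A_b = π·0.625²/4 = 0.3068 in²; R_n = 54 × 0.3068 × 6 × 1 = 99.4 kips → 0.75 × 99.4 = 74.6 kips.
Bearing (1.2 l_c t F_u ≤ 2.4 d t F_u): upper limit = 2.4·0.625·0.3125·58 = 27.19 kips.
  Edge l_c = 1.375 − 0.6875/2 = 1.031 → r_n = 22.43 kips; interior l_c = 1.75 − 0.6875 = 1.062 → r_n = 23.11 kips.
  R_n,bearing = 2·22.43 + 4·23.11 = 137.3 kips → 0.75 × 137.3 = 103 kips.
Bolt shear governs: 74.6 kips.

74.6 kips (bolt shear governs)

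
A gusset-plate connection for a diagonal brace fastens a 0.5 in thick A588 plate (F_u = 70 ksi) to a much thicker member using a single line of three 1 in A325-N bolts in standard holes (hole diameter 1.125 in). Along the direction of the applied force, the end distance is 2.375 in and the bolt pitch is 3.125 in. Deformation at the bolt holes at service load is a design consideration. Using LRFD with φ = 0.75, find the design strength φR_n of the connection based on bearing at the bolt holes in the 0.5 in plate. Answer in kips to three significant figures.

183 kips

Per bolt r_n = 1.2 l_c t F_u ≤ 2.4 d t F_u; upper limit = 2.4 × 1 × 0.5 × 70 = 84 kips.
Edge bolt: l_c = 2.375 − 1.125/2 = 1.812 in → 1.2 × 1.812 × 0.5 × 70 = 76.12 → r_n = 76.12 kips.
Interior bolts: l_c = 3.125 − 1.125 = 2 in → 1.2 × 2 × 0.5 × 70 = 84 → r_n = 84 kips.
R_n = 1 × 76.12 + 2 × 84 = 244.1 kips.
Design strength φR_n = 0.75 × 244.1 = 183 kips.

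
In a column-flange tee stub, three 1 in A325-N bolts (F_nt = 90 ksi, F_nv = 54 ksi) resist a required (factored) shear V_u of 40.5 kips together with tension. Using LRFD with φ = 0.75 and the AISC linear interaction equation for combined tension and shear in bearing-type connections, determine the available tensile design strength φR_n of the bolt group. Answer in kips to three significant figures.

139 kips

A_b = π·1²/4 = 0.7854 in²; f_rv = 40.5 / (3 × 0.7854) = 17.19 ksi.
F'_nt = 1.3 F_nt − (F_nt / φF_nv) f_rv = 1.3·90 − (90/(0.75·54))·17.19 = 78.8 ksi, capped at F_nt → F'_nt = 78.8 ksi.
R_n = F'_nt · A_b · n = 78.8 × 0.7854 × 3 = 185.7 kips.
Design strength φR_n = 0.75 × 185.7 = 139 kips.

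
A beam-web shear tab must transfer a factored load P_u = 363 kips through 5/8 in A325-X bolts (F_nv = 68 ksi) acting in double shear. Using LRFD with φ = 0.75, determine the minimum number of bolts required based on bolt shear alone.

A_b = π·0.625²/4 = 0.3068 in².
Per-bolt design strength φR_n = 0.75 × 68 × 0.3068 × 2 = 31.29 kips.
n ≥ 363 / 31.29 = 11.6 → use 12 bolts.

12 bolts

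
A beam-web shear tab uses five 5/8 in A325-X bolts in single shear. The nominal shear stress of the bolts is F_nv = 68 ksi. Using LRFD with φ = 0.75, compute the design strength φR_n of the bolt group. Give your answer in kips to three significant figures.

A_b = π × 0.625² / 4 = 0.3068 in².
R_n = F_nv · A_b · n · n_s = 68 × 0.3068 × 5 × 1 = 104.3 kips.
Design strength φR_n = 0.75 × 104.3 = 78.2 kips.

78.2 kips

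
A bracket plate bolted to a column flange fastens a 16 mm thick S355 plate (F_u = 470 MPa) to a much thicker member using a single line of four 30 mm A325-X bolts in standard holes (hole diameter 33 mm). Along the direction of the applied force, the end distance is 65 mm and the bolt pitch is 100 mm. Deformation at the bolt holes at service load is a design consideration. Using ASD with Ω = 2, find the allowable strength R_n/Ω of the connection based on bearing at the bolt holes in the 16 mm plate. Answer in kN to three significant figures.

1030 kN

Per bolt r_n = 1.2 l_c t F_u ≤ 2.4 d t F_u; upper limit = 2.4 × 30 × 16 × 470 / 1000 = 541.4 kN.
Edge bolt: l_c = 65 − 33/2 = 48.5 mm → 1.2 × 48.5 × 16 × 470 / 1000 = 437.7 → r_n = 437.7 kN.
Interior bolts: l_c = 100 − 33 = 67 mm → 1.2 × 67 × 16 × 470 / 1000 = 604.6 → r_n = 541.4 kN.
R_n = 1 × 437.7 + 3 × 541.4 = 2062 kN.
Allowable strength R_n/Ω = 2062 / 2 = 1030 kN.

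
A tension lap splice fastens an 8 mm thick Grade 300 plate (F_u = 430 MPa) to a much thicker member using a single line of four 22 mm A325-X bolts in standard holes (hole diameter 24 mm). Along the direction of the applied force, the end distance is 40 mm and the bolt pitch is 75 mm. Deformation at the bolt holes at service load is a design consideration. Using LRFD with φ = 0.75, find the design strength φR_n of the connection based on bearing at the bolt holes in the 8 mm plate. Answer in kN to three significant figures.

Per bolt r_n = 1.2 l_c t F_u ≤ 2.4 d t F_u; upper limit = 2.4 × 22 × 8 × 430 / 1000 = 181.6 kN.
Edge bolt: l_c = 40 − 24/2 = 28 mm → 1.2 × 28 × 8 × 430 / 1000 = 115.6 → r_n = 115.6 kN.
Interior bolts: l_c = 75 − 24 = 51 mm → 1.2 × 51 × 8 × 430 / 1000 = 210.5 → r_n = 181.6 kN.
R_n = 1 × 115.6 + 3 × 181.6 = 660.5 kN.
Design strength φR_n = 0.75 × 660.5 = 495 kN.

495 kN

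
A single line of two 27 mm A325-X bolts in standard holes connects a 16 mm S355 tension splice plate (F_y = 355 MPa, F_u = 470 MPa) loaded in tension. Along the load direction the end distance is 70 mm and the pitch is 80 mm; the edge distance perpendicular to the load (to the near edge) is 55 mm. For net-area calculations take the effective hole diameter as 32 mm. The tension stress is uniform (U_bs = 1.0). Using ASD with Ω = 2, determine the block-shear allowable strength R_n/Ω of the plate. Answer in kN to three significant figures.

377 kN

Shear plane L_v = 70 + 1·80 = 150 mm; A_gv = 150 × 16 = 2400 mm².
A_nv = (150 − 1.5·32) × 16 = 1632 mm².
A_nt = (55 − 0.5·32) × 16 = 624 mm².
0.6 F_u A_nv = 460.2 kN; 0.6 F_y A_gv = 511.2 kN → shear rupture governs the shear term.
R_n = 460.2 + 1.0 × 470 × 624 / 1000 = 753.5 kN.
Allowable strength R_n/Ω = 753.5 / 2 = 377 kN.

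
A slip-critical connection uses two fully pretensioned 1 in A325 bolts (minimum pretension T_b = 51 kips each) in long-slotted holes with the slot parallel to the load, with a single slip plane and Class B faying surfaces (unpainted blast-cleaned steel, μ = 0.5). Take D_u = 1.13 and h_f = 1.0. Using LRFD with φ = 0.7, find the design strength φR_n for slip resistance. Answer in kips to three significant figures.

R_n = μ · D_u · h_f · T_b · n_s · n_b = 0.5 × 1.13 × 1.0 × 51 × 1 × 2 = 57.63 kips.
Design strength φR_n = 0.7 × 57.63 = 40.3 kips.

40.3 kips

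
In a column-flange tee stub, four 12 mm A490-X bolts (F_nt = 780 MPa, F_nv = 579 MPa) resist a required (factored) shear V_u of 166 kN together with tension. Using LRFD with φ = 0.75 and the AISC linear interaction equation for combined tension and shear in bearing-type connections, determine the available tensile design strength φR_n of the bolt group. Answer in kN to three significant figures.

A_b = π·12²/4 = 113.1 mm²; f_rv = 166 × 1000 / (4 × 113.1) = 366.9 MPa.
F'_nt = 1.3 F_nt − (F_nt / φF_nv) f_rv = 1.3·780 − (780/(0.75·579))·366.9 = 354.9 MPa, capped at F_nt → F'_nt = 354.9 MPa.
R_n = F'_nt · A_b · n = 354.9 × 113.1 × 4 / 1000 = 160.6 kN.
Design strength φR_n = 0.75 × 160.6 = 120 kN.

120 kN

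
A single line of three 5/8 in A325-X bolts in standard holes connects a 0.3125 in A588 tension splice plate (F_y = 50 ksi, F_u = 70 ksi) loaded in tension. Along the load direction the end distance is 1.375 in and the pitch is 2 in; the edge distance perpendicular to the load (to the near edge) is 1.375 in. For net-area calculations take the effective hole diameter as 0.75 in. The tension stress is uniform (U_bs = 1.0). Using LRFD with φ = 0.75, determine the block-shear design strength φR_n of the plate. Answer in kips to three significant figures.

50.9 kips

Shear plane L_v = 1.375 + 2·2 = 5.375 in; A_gv = 5.375 × 0.3125 = 1.68 in².
A_nv = (5.375 − 2.5·0.75) × 0.3125 = 1.094 in².
A_nt = (1.375 − 0.5·0.75) × 0.3125 = 0.3125 in².
0.6 F_u A_nv = 45.94 kips; 0.6 F_y A_gv = 50.39 kips → shear rupture governs the shear term.
R_n = 45.94 + 1.0 × 70 × 0.3125 = 67.81 kips.
Design strength φR_n = 0.75 × 67.81 = 50.9 kips.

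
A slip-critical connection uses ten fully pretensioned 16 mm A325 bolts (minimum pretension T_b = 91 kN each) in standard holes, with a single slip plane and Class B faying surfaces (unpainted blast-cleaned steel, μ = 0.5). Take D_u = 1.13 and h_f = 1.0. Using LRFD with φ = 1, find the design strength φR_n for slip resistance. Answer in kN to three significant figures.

R_n = μ · D_u · h_f · T_b · n_s · n_b = 0.5 × 1.13 × 1.0 × 91 × 1 × 10 = 514.1 kN.
Design strength φR_n = 1 × 514.1 = 514 kN.

514 kN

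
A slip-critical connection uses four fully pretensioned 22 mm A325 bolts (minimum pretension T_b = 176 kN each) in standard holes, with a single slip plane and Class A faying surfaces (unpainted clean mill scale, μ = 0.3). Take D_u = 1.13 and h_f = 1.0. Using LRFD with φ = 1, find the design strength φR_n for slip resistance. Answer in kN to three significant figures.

R_n = μ · D_u · h_f · T_b · n_s · n_b = 0.3 × 1.13 × 1.0 × 176 × 1 × 4 = 238.7 kN.
Design strength φR_n = 1 × 238.7 = 239 kN.

239 kN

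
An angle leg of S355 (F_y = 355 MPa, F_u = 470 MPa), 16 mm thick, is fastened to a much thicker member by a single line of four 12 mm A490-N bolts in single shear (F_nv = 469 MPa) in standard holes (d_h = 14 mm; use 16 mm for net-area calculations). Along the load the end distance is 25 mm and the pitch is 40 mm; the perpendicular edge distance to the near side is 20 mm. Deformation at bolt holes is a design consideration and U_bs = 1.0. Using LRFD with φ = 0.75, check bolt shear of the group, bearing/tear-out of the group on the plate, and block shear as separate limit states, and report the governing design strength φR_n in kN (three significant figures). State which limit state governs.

159 kN (bolt shear governs)

Bolt shear: A_b = π·12²/4 = 113.1 mm²; R_n = 469 × 113.1 × 4 × 1 / 1000 = 212.2 kN → 0.75 × 212.2 = 159 kN.
Bearing: edge l_c = 18, r_n = 162.4 kN; interior l_c = 26, r_n = 216.6 kN; R_n = 162.4 + 3·216.6 = 812.2 kN → 609 kN.
Block shear: A_gv = 2320, A_nv = 1424, A_nt = 192 mm²; R_n = min(0.6F_uA_nv, 0.6F_yA_gv) + U_bs·F_u·A_nt = 491.8 kN → 369 kN.
Bolt shear governs: 159 kN.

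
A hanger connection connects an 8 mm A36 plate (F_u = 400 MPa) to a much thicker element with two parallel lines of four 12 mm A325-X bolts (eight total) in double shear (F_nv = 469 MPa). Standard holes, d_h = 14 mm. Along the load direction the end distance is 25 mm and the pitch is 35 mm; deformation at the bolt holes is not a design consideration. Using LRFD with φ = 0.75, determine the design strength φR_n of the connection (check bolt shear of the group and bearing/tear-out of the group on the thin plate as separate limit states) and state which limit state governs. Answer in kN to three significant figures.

583 kN (bearing governs)

Bolt shear: A_b = π·12²/4 = 113.1 mm²; R_n = 469 × 113.1 × 8 × 2 / 1000 = 848.7 kN → 0.75 × 848.7 = 637 kN.
Bearing (1.5 l_c t F_u ≤ 3.0 d t F_u): upper limit = 3.0·12·8·400 / 1000 = 115.2 kN.
  Edge l_c = 25 − 14/2 = 18 → r_n = 86.4 kN; interior l_c = 35 − 14 = 21 → r_n = 100.8 kN.
  R_n,bearing = 2·86.4 + 6·100.8 = 777.6 kN → 0.75 × 777.6 = 583 kN.
Bearing governs: 583 kN.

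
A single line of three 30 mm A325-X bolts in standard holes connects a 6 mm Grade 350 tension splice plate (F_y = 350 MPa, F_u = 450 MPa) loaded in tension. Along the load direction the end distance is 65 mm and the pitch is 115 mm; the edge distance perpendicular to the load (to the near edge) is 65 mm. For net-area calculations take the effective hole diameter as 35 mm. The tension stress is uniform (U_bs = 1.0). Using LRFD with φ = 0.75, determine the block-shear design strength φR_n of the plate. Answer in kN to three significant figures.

348 kN

Shear plane L_v = 65 + 2·115 = 295 mm; A_gv = 295 × 6 = 1770 mm².
A_nv = (295 − 2.5·35) × 6 = 1245 mm².
A_nt = (65 − 0.5·35) × 6 = 285 mm².
0.6 F_u A_nv = 336.2 kN; 0.6 F_y A_gv = 371.7 kN → shear rupture governs the shear term.
R_n = 336.2 + 1.0 × 450 × 285 / 1000 = 464.4 kN.
Design strength φR_n = 0.75 × 464.4 = 348 kN.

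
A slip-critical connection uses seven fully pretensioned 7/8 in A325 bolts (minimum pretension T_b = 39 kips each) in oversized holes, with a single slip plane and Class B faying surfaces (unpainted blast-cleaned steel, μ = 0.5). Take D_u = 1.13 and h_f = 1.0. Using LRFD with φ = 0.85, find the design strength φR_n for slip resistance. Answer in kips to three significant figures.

R_n = μ · D_u · h_f · T_b · n_s · n_b = 0.5 × 1.13 × 1.0 × 39 × 1 × 7 = 154.2 kips.
Design strength φR_n = 0.85 × 154.2 = 131 kips.

131 kips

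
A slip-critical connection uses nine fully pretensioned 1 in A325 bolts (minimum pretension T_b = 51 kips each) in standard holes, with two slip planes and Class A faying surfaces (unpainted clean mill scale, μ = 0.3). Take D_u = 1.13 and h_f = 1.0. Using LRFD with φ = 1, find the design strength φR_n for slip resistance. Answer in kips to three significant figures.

311 kips

R_n = μ · D_u · h_f · T_b · n_s · n_b = 0.3 × 1.13 × 1.0 × 51 × 2 × 9 = 311.2 kips.
Design strength φR_n = 1 × 311.2 = 311 kips.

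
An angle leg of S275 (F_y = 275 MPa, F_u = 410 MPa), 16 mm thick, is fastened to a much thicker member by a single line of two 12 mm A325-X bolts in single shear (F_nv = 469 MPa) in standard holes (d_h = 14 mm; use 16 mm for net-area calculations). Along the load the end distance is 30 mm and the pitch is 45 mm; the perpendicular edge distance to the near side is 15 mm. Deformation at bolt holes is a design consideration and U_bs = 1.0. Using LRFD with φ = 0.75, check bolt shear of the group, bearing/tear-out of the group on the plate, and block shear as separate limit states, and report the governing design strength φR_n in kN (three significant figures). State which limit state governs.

79.6 kN (bolt shear governs)

Bolt shear: A_b = π·12²/4 = 113.1 mm²; R_n = 469 × 113.1 × 2 × 1 / 1000 = 106.1 kN → 0.75 × 106.1 = 79.6 kN.
Bearing: edge l_c = 23, r_n = 181.1 kN; interior l_c = 31, r_n = 188.9 kN; R_n = 181.1 + 1·188.9 = 370 kN → 277 kN.
Block shear: A_gv = 1200, A_nv = 816, A_nt = 112 mm²; R_n = min(0.6F_uA_nv, 0.6F_yA_gv) + U_bs·F_u·A_nt = 243.9 kN → 183 kN.
Bolt shear governs: 79.6 kN.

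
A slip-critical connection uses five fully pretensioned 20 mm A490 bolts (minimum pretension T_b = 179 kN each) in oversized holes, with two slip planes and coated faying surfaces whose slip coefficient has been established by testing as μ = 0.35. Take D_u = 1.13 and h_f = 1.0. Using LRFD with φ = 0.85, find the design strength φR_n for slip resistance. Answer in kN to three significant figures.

602 kN

R_n = μ · D_u · h_f · T_b · n_s · n_b = 0.35 × 1.13 × 1.0 × 179 × 2 × 5 = 707.9 kN.
Design strength φR_n = 0.85 × 707.9 = 602 kN.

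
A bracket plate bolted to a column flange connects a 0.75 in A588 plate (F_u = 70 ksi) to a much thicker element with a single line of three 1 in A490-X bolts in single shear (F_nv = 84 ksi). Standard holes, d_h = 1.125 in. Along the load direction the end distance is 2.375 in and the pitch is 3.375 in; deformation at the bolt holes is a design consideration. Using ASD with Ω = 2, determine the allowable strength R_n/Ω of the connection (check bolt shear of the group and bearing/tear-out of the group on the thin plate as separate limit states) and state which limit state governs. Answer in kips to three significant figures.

99 kips (bolt shear governs)

Bolt shear: A_b = π·1²/4 = 0.7854 in²; R_n = 84 × 0.7854 × 3 × 1 = 197.9 kips → 197.9 / 2 = 99 kips.
Bearing (1.2 l_c t F_u ≤ 2.4 d t F_u): upper limit = 2.4·1·0.75·70 = 126 kips.
  Edge l_c = 2.375 − 1.125/2 = 1.812 → r_n = 114.2 kips; interior l_c = 3.375 − 1.125 = 2.25 → r_n = 126 kips.
  R_n,bearing = 1·114.2 + 2·126 = 366.2 kips → 366.2 / 2 = 183 kips.
Bolt shear governs: 99 kips.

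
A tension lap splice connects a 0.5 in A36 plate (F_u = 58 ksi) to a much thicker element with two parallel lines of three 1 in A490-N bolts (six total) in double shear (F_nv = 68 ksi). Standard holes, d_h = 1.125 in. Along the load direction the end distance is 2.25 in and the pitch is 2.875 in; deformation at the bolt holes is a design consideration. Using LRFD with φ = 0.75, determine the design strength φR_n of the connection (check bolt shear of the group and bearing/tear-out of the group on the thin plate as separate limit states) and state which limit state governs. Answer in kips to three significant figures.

271 kips (bearing governs)

Bolt shear: A_b = π·1²/4 = 0.7854 in²; R_n = 68 × 0.7854 × 6 × 2 = 640.9 kips → 0.75 × 640.9 = 481 kips.
Bearing (1.2 l_c t F_u ≤ 2.4 d t F_u): upper limit = 2.4·1·0.5·58 = 69.6 kips.
  Edge l_c = 2.25 − 1.125/2 = 1.688 → r_n = 58.72 kips; interior l_c = 2.875 − 1.125 = 1.75 → r_n = 60.9 kips.
  R_n,bearing = 2·58.72 + 4·60.9 = 361.1 kips → 0.75 × 361.1 = 271 kips.
Bearing governs: 271 kips.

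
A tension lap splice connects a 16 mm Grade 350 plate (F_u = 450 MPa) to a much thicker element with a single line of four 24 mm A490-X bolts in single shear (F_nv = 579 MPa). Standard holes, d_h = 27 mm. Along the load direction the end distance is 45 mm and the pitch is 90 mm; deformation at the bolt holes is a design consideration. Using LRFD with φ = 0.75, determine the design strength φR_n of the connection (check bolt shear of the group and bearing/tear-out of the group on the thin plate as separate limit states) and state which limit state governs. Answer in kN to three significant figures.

786 kN (bolt shear governs)

Bolt shear: A_b = π·24²/4 = 452.4 mm²; R_n = 579 × 452.4 × 4 × 1 / 1000 = 1048 kN → 0.75 × 1048 = 786 kN.
Bearing (1.2 l_c t F_u ≤ 2.4 d t F_u): upper limit = 2.4·24·16·450 / 1000 = 414.7 kN.
  Edge l_c = 45 − 27/2 = 31.5 → r_n = 272.2 kN; interior l_c = 90 − 27 = 63 → r_n = 414.7 kN.
  R_n,bearing = 1·272.2 + 3·414.7 = 1516 kN → 0.75 × 1516 = 1140 kN.
Bolt shear governs: 786 kN.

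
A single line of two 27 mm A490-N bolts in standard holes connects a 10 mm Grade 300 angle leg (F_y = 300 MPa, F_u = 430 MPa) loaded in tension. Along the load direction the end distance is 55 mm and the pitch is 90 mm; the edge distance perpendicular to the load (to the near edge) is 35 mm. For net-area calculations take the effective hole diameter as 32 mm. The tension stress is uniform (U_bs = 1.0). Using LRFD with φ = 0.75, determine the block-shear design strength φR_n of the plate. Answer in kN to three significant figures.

249 kN

Shear plane L_v = 55 + 1·90 = 145 mm; A_gv = 145 × 10 = 1450 mm².
A_nv = (145 − 1.5·32) × 10 = 970 mm².
A_nt = (35 − 0.5·32) × 10 = 190 mm².
0.6 F_u A_nv = 250.3 kN; 0.6 F_y A_gv = 261 kN → shear rupture governs the shear term.
R_n = 250.3 + 1.0 × 430 × 190 / 1000 = 332 kN.
Design strength φR_n = 0.75 × 332 = 249 kN.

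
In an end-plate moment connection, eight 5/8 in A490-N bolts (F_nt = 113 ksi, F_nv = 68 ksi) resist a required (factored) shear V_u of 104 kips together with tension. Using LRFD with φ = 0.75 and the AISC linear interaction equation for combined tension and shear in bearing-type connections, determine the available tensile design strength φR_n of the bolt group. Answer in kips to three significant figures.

A_b = π·0.625²/4 = 0.3068 in²; f_rv = 104 / (8 × 0.3068) = 42.37 ksi.
F'_nt = 1.3 F_nt − (F_nt / φF_nv) f_rv = 1.3·113 − (113/(0.75·68))·42.37 = 53.01 ksi, capped at F_nt → F'_nt = 53.01 ksi.
R_n = F'_nt · A_b · n = 53.01 × 0.3068 × 8 = 130.1 kips.
Design strength φR_n = 0.75 × 130.1 = 97.6 kips.

97.6 kips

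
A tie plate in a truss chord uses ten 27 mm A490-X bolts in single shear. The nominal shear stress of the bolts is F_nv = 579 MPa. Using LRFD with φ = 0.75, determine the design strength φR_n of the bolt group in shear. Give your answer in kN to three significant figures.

2490 kN

A_b = π × 27² / 4 = 572.6 mm².
R_n = F_nv · A_b · n · n_s = 579 × 572.6 × 10 × 1 / 1000 = 3315 kN.
Design strength φR_n = 0.75 × 3315 = 2490 kN.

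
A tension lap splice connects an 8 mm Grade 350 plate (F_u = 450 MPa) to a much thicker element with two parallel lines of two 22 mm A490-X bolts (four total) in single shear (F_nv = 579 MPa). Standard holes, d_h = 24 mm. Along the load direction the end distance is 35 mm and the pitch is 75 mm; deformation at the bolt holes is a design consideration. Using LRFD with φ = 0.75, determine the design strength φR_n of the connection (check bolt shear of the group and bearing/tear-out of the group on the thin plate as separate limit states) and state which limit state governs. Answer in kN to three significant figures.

Bolt shear: A_b = π·22²/4 = 380.1 mm²; R_n = 579 × 380.1 × 4 × 1 / 1000 = 880.4 kN → 0.75 × 880.4 = 660 kN.
Bearing (1.2 l_c t F_u ≤ 2.4 d t F_u): upper limit = 2.4·22·8·450 / 1000 = 190.1 kN.
  Edge l_c = 35 − 24/2 = 23 → r_n = 99.36 kN; interior l_c = 75 − 24 = 51 → r_n = 190.1 kN.
  R_n,bearing = 2·99.36 + 2·190.1 = 578.9 kN → 0.75 × 578.9 = 434 kN.
Bearing governs: 434 kN.

434 kN (bearing governs)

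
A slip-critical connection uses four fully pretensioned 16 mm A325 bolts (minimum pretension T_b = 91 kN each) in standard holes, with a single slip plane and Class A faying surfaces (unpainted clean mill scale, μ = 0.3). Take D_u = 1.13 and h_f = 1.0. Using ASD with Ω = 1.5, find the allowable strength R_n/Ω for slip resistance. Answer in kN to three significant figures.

82.3 kN

R_n = μ · D_u · h_f · T_b · n_s · n_b = 0.3 × 1.13 × 1.0 × 91 × 1 × 4 = 123.4 kN.
Allowable strength R_n/Ω = 123.4 / 1.5 = 82.3 kN.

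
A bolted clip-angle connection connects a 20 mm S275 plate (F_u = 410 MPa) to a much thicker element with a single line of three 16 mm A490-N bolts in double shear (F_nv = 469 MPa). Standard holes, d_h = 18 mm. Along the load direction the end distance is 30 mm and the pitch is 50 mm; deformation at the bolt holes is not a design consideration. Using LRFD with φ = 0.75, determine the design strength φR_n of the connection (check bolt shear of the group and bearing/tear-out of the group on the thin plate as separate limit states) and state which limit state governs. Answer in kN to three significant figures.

Bolt shear: A_b = π·16²/4 = 201.1 mm²; R_n = 469 × 201.1 × 3 × 2 / 1000 = 565.8 kN → 0.75 × 565.8 = 424 kN.
Bearing (1.5 l_c t F_u ≤ 3.0 d t F_u): upper limit = 3.0·16·20·410 / 1000 = 393.6 kN.
  Edge l_c = 30 − 18/2 = 21 → r_n = 258.3 kN; interior l_c = 50 − 18 = 32 → r_n = 393.6 kN.
  R_n,bearing = 1·258.3 + 2·393.6 = 1046 kN → 0.75 × 1046 = 784 kN.
Bolt shear governs: 424 kN.

424 kN (bolt shear governs)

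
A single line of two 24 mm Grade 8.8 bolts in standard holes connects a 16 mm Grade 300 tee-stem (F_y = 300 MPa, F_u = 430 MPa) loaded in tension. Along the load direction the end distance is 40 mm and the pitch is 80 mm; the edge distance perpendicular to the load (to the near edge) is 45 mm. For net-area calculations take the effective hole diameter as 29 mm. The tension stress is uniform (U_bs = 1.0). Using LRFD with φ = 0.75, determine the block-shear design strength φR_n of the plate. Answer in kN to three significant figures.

394 kN

Shear plane L_v = 40 + 1·80 = 120 mm; A_gv = 120 × 16 = 1920 mm².
A_nv = (120 − 1.5·29) × 16 = 1224 mm².
A_nt = (45 − 0.5·29) × 16 = 488 mm².
0.6 F_u A_nv = 315.8 kN; 0.6 F_y A_gv = 345.6 kN → shear rupture governs the shear term.
R_n = 315.8 + 1.0 × 430 × 488 / 1000 = 525.6 kN.
Design strength φR_n = 0.75 × 525.6 = 394 kN.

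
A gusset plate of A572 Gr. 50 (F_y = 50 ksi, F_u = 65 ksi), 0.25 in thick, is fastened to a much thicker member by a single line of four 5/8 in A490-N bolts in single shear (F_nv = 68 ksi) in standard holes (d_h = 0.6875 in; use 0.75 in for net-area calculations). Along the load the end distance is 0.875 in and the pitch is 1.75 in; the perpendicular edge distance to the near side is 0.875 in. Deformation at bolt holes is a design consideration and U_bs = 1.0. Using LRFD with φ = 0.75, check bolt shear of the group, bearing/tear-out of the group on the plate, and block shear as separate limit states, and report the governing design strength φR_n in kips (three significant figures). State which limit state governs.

Bolt shear: A_b = π·0.625²/4 = 0.3068 in²; R_n = 68 × 0.3068 × 4 × 1 = 83.45 kips → 0.75 × 83.45 = 62.6 kips.
Bearing: edge l_c = 0.5312, r_n = 10.36 kips; interior l_c = 1.062, r_n = 20.72 kips; R_n = 10.36 + 3·20.72 = 72.52 kips → 54.4 kips.
Block shear: A_gv = 1.531, A_nv = 0.875, A_nt = 0.125 in²; R_n = min(0.6F_uA_nv, 0.6F_yA_gv) + U_bs·F_u·A_nt = 42.25 kips → 31.7 kips.
Block shear governs: 31.7 kips.

31.7 kips (block shear governs)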